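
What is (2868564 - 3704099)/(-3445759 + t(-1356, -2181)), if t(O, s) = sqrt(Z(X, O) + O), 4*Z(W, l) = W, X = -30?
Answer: 5758104492130/23746510174889 + 2506605*I*sqrt(606)/23746510174889 ≈ 0.24248 + 2.5985e-6*I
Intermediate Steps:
Z(W, l) = W/4
t(O, s) = sqrt(-15/2 + O) (t(O, s) = sqrt((1/4)*(-30) + O) = sqrt(-15/2 + O))
(2868564 - 3704099)/(-3445759 + t(-1356, -2181)) = (2868564 - 3704099)/(-3445759 + sqrt(-30 + 4*(-1356))/2) = -835535/(-3445759 + sqrt(-30 - 5424)/2) = -835535/(-3445759 + sqrt(-5454)/2) = -835535/(-3445759 + (3*I*sqrt(606))/2) = -835535/(-3445759 + 3*I*sqrt(606)/2)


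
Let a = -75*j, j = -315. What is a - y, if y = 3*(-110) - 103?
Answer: 24058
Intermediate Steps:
y = -433 (y = -330 - 103 = -433)
a = 23625 (a = -75*(-315) = 23625)
a - y = 23625 - 1*(-433) = 23625 + 433 = 24058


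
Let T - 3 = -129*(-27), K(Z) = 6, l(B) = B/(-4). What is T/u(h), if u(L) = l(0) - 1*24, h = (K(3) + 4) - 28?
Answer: -581/4 ≈ -145.25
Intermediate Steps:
l(B) = -B/4 (l(B) = B*(-¼) = -B/4)
T = 3486 (T = 3 - 129*(-27) = 3 + 3483 = 3486)
h = -18 (h = (6 + 4) - 28 = 10 - 28 = -18)
u(L) = -24 (u(L) = -¼*0 - 1*24 = 0 - 24 = -24)
T/u(h) = 3486/(-24) = 3486*(-1/24) = -581/4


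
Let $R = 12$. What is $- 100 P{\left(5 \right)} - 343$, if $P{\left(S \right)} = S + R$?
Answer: $-2043$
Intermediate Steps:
$P{\left(S \right)} = 12 + S$ ($P{\left(S \right)} = S + 12 = 12 + S$)
$- 100 P{\left(5 \right)} - 343 = - 100 \left(12 + 5\right) - 343 = \left(-100\right) 17 - 343 = -1700 - 343 = -2043$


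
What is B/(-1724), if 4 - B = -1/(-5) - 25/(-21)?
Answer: -137/90510 ≈ -0.0015136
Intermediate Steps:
B = 274/105 (B = 4 - (-1/(-5) - 25/(-21)) = 4 - (-1*(-1/5) - 25*(-1/21)) = 4 - (1/5 + 25/21) = 4 - 1*146/105 = 4 - 146/105 = 274/105 ≈ 2.6095)
B/(-1724) = (274/105)/(-1724) = -1/1724*274/105 = -137/90510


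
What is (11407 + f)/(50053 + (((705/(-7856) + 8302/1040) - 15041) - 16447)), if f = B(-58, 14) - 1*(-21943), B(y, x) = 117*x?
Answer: 17866272320/9484062057 ≈ 1.8838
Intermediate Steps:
f = 23581 (f = 117*14 - 1*(-21943) = 1638 + 21943 = 23581)
(11407 + f)/(50053 + (((705/(-7856) + 8302/1040) - 15041) - 16447)) = (11407 + 23581)/(50053 + (((705/(-7856) + 8302/1040) - 15041) - 16447)) = 34988/(50053 + (((705*(-1/7856) + 8302*(1/1040)) - 15041) - 16447)) = 34988/(50053 + (((-705/7856 + 4151/520) - 15041) - 16447)) = 34988/(50053 + ((4030457/510640 - 15041) - 16447)) = 34988/(50053 + (-7676505783/510640 - 16447)) = 34988/(50053 - 16075001863/510640) = 34988/(9484062057/510640) = 34988*(510640/9484062057) = 17866272320/9484062057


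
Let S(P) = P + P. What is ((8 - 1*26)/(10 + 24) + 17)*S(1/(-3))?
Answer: -560/51 ≈ -10.980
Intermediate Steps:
S(P) = 2*P
((8 - 1*26)/(10 + 24) + 17)*S(1/(-3)) = ((8 - 1*26)/(10 + 24) + 17)*(2/(-3)) = ((8 - 26)/34 + 17)*(2*(-⅓)) = (-18*1/34 + 17)*(-⅔) = (-9/17 + 17)*(-⅔) = (280/17)*(-⅔) = -560/51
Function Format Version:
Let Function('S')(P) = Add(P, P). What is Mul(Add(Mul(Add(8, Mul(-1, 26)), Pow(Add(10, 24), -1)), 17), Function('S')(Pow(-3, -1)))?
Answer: Rational(-560, 51) ≈ -10.980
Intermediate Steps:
Function('S')(P) = Mul(2, P)
Mul(Add(Mul(Add(8, Mul(-1, 26)), Pow(Add(10, 24), -1)), 17), Function('S')(Pow(-3, -1))) = Mul(Add(Mul(Add(8, Mul(-1, 26)), Pow(Add(10, 24), -1)), 17), Mul(2, Pow(-3, -1))) = Mul(Add(Mul(Add(8, -26), Pow(34, -1)), 17), Mul(2, Rational(-1, 3))) = Mul(Add(Mul(-18, Rational(1, 34)), 17), Rational(-2, 3)) = Mul(Add(Rational(-9, 17), 17), Rational(-2, 3)) = Mul(Rational(280, 17), Rational(-2, 3)) = Rational(-560, 51)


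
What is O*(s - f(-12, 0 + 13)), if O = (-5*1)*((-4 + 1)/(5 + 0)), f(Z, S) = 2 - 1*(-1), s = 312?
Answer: 927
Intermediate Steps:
f(Z, S) = 3 (f(Z, S) = 2 + 1 = 3)
O = 3 (O = -(-15)/5 = -5*(-⅗) = 3)
O*(s - f(-12, 0 + 13)) = 3*(312 - 1*3) = 3*(312 - 3) = 3*309 = 927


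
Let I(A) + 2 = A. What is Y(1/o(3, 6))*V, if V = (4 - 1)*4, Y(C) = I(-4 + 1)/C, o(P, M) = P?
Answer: -180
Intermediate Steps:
I(A) = -2 + A
Y(C) = -5/C (Y(C) = (-2 + (-4 + 1))/C = (-2 - 3)/C = -5/C)
V = 12 (V = 3*4 = 12)
Y(1/o(3, 6))*V = -5/(1/3)*12 = -5/1/3*12 = -5*3*12 = -15*12 = -180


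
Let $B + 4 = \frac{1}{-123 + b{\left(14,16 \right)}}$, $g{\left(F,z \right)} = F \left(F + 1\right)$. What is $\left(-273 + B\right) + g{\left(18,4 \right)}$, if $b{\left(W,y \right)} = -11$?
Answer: $\frac{8709}{134} \approx 64.993$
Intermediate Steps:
$g{\left(F,z \right)} = F \left(1 + F\right)$
$B = - \frac{537}{134}$ ($B = -4 + \frac{1}{-123 - 11} = -4 + \frac{1}{-134} = -4 - \frac{1}{134} = - \frac{537}{134} \approx -4.0075$)
$\left(-273 + B\right) + g{\left(18,4 \right)} = \left(-273 - \frac{537}{134}\right) + 18 \left(1 + 18\right) = - \frac{37119}{134} + 18 \cdot 19 = - \frac{37119}{134} + 342 = \frac{8709}{134}$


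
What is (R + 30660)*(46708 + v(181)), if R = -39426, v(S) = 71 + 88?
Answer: -410836122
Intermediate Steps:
v(S) = 159
(R + 30660)*(46708 + v(181)) = (-39426 + 30660)*(46708 + 159) = -8766*46867 = -410836122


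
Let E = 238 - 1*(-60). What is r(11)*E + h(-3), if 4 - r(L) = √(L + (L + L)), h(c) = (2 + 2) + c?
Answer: 1193 - 298*√33 ≈ -518.88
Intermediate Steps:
h(c) = 4 + c
r(L) = 4 - √3*√L (r(L) = 4 - √(L + (L + L)) = 4 - √(L + 2*L) = 4 - √(3*L) = 4 - √3*√L)
E = 298 (E = 238 + 60 = 298)
r(11)*E + h(-3) = (4 - √3*√11)*298 + (4 - 3) = (4 - √33)*298 + 1 = (1192 - 298*√33) + 1 = 1193 - 298*√33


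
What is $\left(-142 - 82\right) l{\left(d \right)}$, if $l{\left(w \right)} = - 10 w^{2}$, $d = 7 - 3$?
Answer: $35840$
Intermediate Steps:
$d = 4$ ($d = 7 - 3 = 4$)
$\left(-142 - 82\right) l{\left(d \right)} = \left(-142 - 82\right) \left(- 10 \cdot 4^{2}\right) = - 224 \left(\left(-10\right) 16\right) = \left(-224\right) \left(-160\right) = 35840$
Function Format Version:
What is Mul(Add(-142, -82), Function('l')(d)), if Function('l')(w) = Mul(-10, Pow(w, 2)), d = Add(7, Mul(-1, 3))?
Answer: 35840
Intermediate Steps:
d = 4 (d = Add(7, -3) = 4)
Mul(Add(-142, -82), Function('l')(d)) = Mul(Add(-142, -82), Mul(-10, Pow(4, 2))) = Mul(-224, Mul(-10, 16)) = Mul(-224, -160) = 35840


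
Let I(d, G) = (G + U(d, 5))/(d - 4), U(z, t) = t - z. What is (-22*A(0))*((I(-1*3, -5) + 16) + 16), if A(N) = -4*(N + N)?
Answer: 0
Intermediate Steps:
I(d, G) = (5 + G - d)/(-4 + d) (I(d, G) = (G + (5 - d))/(d - 4) = (5 + G - d)/(-4 + d))
A(N) = -8*N
(-22*A(0))*((I(-1*3, -5) + 16) + 16) = (-(-176)*0)*(((5 - 5 - (-1)*3)/(-4 - 1*3) + 16) + 16) = (-22*0)*(((5 - 5 - 1*(-3))/(-4 - 3) + 16) + 16) = 0*(((5 - 5 + 3)/(-7) + 16) + 16) = 0*((-⅐*3 + 16) + 16) = 0*((-3/7 + 16) + 16) = 0*(109/7 + 16) = 0*(221/7) = 0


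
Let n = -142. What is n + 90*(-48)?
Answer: -4462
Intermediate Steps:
n + 90*(-48) = -142 + 90*(-48) = -142 - 4320 = -4462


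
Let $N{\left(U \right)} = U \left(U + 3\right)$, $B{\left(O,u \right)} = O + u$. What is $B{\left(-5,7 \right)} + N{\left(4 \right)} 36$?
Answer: $1010$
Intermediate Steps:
$N{\left(U \right)} = U \left(3 + U\right)$
$B{\left(-5,7 \right)} + N{\left(4 \right)} 36 = \left(-5 + 7\right) + 4 \left(3 + 4\right) 36 = 2 + 4 \cdot 7 \cdot 36 = 2 + 28 \cdot 36 = 2 + 1008 = 1010$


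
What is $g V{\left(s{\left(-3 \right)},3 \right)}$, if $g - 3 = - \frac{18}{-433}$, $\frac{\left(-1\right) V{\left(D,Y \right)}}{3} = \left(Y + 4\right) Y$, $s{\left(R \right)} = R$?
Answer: $- \frac{82971}{433} \approx -191.62$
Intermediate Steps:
$V{\left(D,Y \right)} = - 3 Y \left(4 + Y\right)$ ($V{\left(D,Y \right)} = - 3 \left(Y + 4\right) Y = - 3 \left(4 + Y\right) Y = - 3 Y \left(4 + Y\right)$)
$g = \frac{1317}{433}$ ($g = 3 - \frac{18}{-433} = 3 - - \frac{18}{433} = 3 + \frac{18}{433} = \frac{1317}{433} \approx 3.0416$)
$g V{\left(s{\left(-3 \right)},3 \right)} = \frac{1317 \left(\left(-3\right) 3 \left(4 + 3\right)\right)}{433} = \frac{1317 \left(\left(-3\right) 3 \cdot 7\right)}{433} = \frac{1317}{433} \left(-63\right) = - \frac{82971}{433}$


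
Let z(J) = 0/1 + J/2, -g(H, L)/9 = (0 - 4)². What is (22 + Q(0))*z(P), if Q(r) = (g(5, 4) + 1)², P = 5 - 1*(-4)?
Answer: 184239/2 ≈ 92120.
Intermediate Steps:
P = 9 (P = 5 + 4 = 9)
g(H, L) = -144 (g(H, L) = -9*(0 - 4)² = -9*(-4)² = -9*16 = -144)
z(J) = J/2 (z(J) = 0*1 + J*(½) = 0 + J/2 = J/2)
Q(r) = 20449 (Q(r) = (-144 + 1)² = (-143)² = 20449)
(22 + Q(0))*z(P) = (22 + 20449)*((½)*9) = 20471*(9/2) = 184239/2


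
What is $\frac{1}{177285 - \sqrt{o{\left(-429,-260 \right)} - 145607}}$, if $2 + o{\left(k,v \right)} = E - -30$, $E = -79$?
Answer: $\frac{177285}{31430116883} + \frac{i \sqrt{145658}}{31430116883} \approx 5.6406 \cdot 10^{-6} + 1.2143 \cdot 10^{-8} i$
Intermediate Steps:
$o{\left(k,v \right)} = -51$ ($o{\left(k,v \right)} = -2 - 49 = -51$)
$\frac{1}{177285 - \sqrt{o{\left(-429,-260 \right)} - 145607}} = \frac{1}{177285 - \sqrt{-51 - 145607}} = \frac{1}{177285 - \sqrt{-145658}} = \frac{1}{177285 - i \sqrt{145658}}$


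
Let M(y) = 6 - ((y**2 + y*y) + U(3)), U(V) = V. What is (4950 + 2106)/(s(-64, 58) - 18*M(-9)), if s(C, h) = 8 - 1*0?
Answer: 504/205 ≈ 2.4585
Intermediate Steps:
s(C, h) = 8 (s(C, h) = 8 + 0 = 8)
M(y) = 3 - 2*y**2 (M(y) = 6 - ((y**2 + y*y) + 3) = 6 - ((y**2 + y**2) + 3) = 6 - (2*y**2 + 3) = 6 - (3 + 2*y**2) = 6 + (-3 - 2*y**2) = 3 - 2*y**2)
(4950 + 2106)/(s(-64, 58) - 18*M(-9)) = (4950 + 2106)/(8 - 18*(3 - 2*(-9)**2)) = 7056/(8 - 18*(3 - 2*81)) = 7056/(8 - 18*(3 - 162)) = 7056/(8 - 18*(-159)) = 7056/(8 + 2862) = 7056/2870 = 7056*(1/2870) = 504/205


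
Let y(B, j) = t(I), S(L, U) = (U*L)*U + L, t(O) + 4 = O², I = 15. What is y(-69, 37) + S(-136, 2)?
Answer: -459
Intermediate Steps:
t(O) = -4 + O²
S(L, U) = L + L*U² (S(L, U) = (L*U)*U + L = L*U² + L = L + L*U²)
y(B, j) = 221 (y(B, j) = -4 + 15² = -4 + 225 = 221)
y(-69, 37) + S(-136, 2) = 221 - 136*(1 + 2²) = 221 - 136*(1 + 4) = 221 - 136*5 = 221 - 680 = -459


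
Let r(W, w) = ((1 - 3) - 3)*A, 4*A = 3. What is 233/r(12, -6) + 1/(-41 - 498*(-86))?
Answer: -43201913/695310 ≈ -62.133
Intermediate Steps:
A = ¾ (A = (¼)*3 = ¾ ≈ 0.75000)
r(W, w) = -15/4 (r(W, w) = ((1 - 3) - 3)*(¾) = (-2 - 3)*(¾) = -5*¾ = -15/4)
233/r(12, -6) + 1/(-41 - 498*(-86)) = 233/(-15/4) + 1/(-41 - 498*(-86)) = 233*(-4/15) - 1/86/(-539) = -932/15 - 1/539*(-1/86) = -932/15 + 1/46354 = -43201913/695310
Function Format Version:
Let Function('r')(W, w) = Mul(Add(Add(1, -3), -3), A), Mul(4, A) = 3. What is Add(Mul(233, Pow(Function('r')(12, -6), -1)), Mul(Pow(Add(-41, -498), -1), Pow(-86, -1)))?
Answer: Rational(-43201913, 695310) ≈ -62.133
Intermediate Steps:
A = Rational(3, 4) (A = Mul(Rational(1, 4), 3) = Rational(3, 4) ≈ 0.75000)
Function('r')(W, w) = Rational(-15, 4) (Function('r')(W, w) = Mul(Add(Add(1, -3), -3), Rational(3, 4)) = Mul(Add(-2, -3), Rational(3, 4)) = Mul(-5, Rational(3, 4)) = Rational(-15, 4))
Add(Mul(233, Pow(Function('r')(12, -6), -1)), Mul(Pow(Add(-41, -498), -1), Pow(-86, -1))) = Add(Mul(233, Pow(Rational(-15, 4), -1)), Mul(Pow(Add(-41, -498), -1), Pow(-86, -1))) = Add(Mul(233, Rational(-4, 15)), Mul(Pow(-539, -1), Rational(-1, 86))) = Add(Rational(-932, 15), Mul(Rational(-1, 539), Rational(-1, 86))) = Add(Rational(-932, 15), Rational(1, 46354)) = Rational(-43201913, 695310)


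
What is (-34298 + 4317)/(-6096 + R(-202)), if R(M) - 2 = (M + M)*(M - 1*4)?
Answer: -29981/77130 ≈ -0.38871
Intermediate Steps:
R(M) = 2 + 2*M*(-4 + M) (R(M) = 2 + (M + M)*(M - 1*4) = 2 + (2*M)*(M - 4) = 2 + (2*M)*(-4 + M) = 2 + 2*M*(-4 + M))
(-34298 + 4317)/(-6096 + R(-202)) = (-34298 + 4317)/(-6096 + (2 - 8*(-202) + 2*(-202)**2)) = -29981/(-6096 + (2 + 1616 + 2*40804)) = -29981/(-6096 + (2 + 1616 + 81608)) = -29981/(-6096 + 83226) = -29981/77130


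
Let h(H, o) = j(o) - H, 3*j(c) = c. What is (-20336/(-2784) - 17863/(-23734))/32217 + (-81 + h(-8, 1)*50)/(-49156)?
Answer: -10755960696253/1635015324911508 ≈ -0.0065785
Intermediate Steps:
j(c) = c/3
h(H, o) = -H + o/3 (h(H, o) = o/3 - H = -H + o/3)
(-20336/(-2784) - 17863/(-23734))/32217 + (-81 + h(-8, 1)*50)/(-49156) = (-20336/(-2784) - 17863/(-23734))/32217 + (-81 + (-1*(-8) + (1/3)*1)*50)/(-49156) = (-20336*(-1/2784) - 17863*(-1/23734))*(1/32217) + (-81 + (8 + 1/3)*50)*(-1/49156) = (1271/174 + 17863/23734)*(1/32217) + (-81 + (25/3)*50)*(-1/49156) = (8318519/1032429)*(1/32217) + (-81 + 1250/3)*(-1/49156) = 8318519/33261765093 + (1007/3)*(-1/49156) = 8318519/33261765093 - 1007/147468 = -10755960696253/1635015324911508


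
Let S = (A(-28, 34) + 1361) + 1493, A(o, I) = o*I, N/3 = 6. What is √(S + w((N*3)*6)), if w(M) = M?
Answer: √2226 ≈ 47.180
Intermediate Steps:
N = 18 (N = 3*6 = 18)
A(o, I) = I*o
S = 1902 (S = (34*(-28) + 1361) + 1493 = (-952 + 1361) + 1493 = 409 + 1493 = 1902)
√(S + w((N*3)*6)) = √(1902 + (18*3)*6) = √(1902 + 54*6) = √(1902 + 324) = √2226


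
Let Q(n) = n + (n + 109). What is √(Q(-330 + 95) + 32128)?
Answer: √31767 ≈ 178.23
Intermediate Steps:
Q(n) = 109 + 2*n (Q(n) = n + (109 + n) = 109 + 2*n)
√(Q(-330 + 95) + 32128) = √((109 + 2*(-330 + 95)) + 32128) = √((109 + 2*(-235)) + 32128) = √((109 - 470) + 32128) = √(-361 + 32128) = √31767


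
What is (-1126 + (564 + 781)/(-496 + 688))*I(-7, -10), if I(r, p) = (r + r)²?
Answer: -10527503/48 ≈ -2.1932e+5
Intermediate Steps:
I(r, p) = 4*r² (I(r, p) = (2*r)² = 4*r²)
(-1126 + (564 + 781)/(-496 + 688))*I(-7, -10) = (-1126 + (564 + 781)/(-496 + 688))*(4*(-7)²) = (-1126 + 1345/192)*(4*49) = (-1126 + 1345*(1/192))*196 = (-1126 + 1345/192)*196 = -214847/192*196 = -10527503/48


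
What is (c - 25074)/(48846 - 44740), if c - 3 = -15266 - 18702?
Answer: -59039/4106 ≈ -14.379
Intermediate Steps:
c = -33965 (c = 3 + (-15266 - 18702) = 3 - 33968 = -33965)
(c - 25074)/(48846 - 44740) = (-33965 - 25074)/(48846 - 44740) = -59039/4106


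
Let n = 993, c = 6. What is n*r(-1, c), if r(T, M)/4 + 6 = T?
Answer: -27804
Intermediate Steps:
r(T, M) = -24 + 4*T
n*r(-1, c) = 993*(-24 + 4*(-1)) = 993*(-24 - 4) = 993*(-28) = -27804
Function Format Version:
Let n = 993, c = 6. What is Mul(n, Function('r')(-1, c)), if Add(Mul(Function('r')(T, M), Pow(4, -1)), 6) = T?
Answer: -27804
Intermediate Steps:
Function('r')(T, M) = Add(-24, Mul(4, T))
Mul(n, Function('r')(-1, c)) = Mul(993, Add(-24, Mul(4, -1))) = Mul(993, Add(-24, -4)) = Mul(993, -28) = -27804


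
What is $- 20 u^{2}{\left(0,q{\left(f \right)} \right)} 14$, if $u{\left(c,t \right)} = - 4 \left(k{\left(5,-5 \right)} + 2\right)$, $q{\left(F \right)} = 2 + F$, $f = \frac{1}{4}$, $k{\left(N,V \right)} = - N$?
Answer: $-40320$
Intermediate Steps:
$f = \frac{1}{4} \approx 0.25$
$u{\left(c,t \right)} = 12$ ($u{\left(c,t \right)} = - 4 \left(\left(-1\right) 5 + 2\right) = - 4 \left(-5 + 2\right) = \left(-4\right) \left(-3\right) = 12$)
$- 20 u^{2}{\left(0,q{\left(f \right)} \right)} 14 = - 20 \cdot 12^{2} \cdot 14 = \left(-20\right) 144 \cdot 14 = \left(-2880\right) 14 = -40320$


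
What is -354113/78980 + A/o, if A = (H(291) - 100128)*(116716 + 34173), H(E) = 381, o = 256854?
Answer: -198132870399307/3381054820 ≈ -58601.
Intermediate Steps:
A = -15050725083 (A = (381 - 100128)*(116716 + 34173) = -99747*150889 = -15050725083)
-354113/78980 + A/o = -354113/78980 - 15050725083/256854 = -354113*1/78980 - 15050725083*1/256854 = -354113/78980 - 5016908361/85618 = -198132870399307/3381054820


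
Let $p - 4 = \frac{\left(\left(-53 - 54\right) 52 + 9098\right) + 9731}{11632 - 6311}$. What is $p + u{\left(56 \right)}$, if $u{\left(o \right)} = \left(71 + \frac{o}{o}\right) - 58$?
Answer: $\frac{109043}{5321} \approx 20.493$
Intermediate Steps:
$u{\left(o \right)} = 14$ ($u{\left(o \right)} = \left(71 + 1\right) - 58 = 72 - 58 = 14$)
$p = \frac{34549}{5321}$ ($p = 4 + \frac{\left(\left(-53 - 54\right) 52 + 9098\right) + 9731}{11632 - 6311} = 4 + \frac{\left(\left(-107\right) 52 + 9098\right) + 9731}{11632 - 6311} = 4 + \frac{\left(-5564 + 9098\right) + 9731}{5321} = 4 + \left(3534 + 9731\right) \frac{1}{5321} = 4 + 13265 \cdot \frac{1}{5321} = 4 + \frac{13265}{5321} = \frac{34549}{5321} \approx 6.493$)
$p + u{\left(56 \right)} = \frac{34549}{5321} + 14 = \frac{109043}{5321}$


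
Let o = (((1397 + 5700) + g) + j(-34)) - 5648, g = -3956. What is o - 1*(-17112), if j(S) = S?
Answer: 14571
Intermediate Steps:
o = -2541 (o = (((1397 + 5700) - 3956) - 34) - 5648 = ((7097 - 3956) - 34) - 5648 = (3141 - 34) - 5648 = 3107 - 5648 = -2541)
o - 1*(-17112) = -2541 - 1*(-17112) = -2541 + 17112 = 14571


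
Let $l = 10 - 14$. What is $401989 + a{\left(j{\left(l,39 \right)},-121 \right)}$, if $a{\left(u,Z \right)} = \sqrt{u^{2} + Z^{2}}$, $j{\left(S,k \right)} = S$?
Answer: $401989 + \sqrt{14657} \approx 4.0211 \cdot 10^{5}$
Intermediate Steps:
$l = -4$
$a{\left(u,Z \right)} = \sqrt{Z^{2} + u^{2}}$
$401989 + a{\left(j{\left(l,39 \right)},-121 \right)} = 401989 + \sqrt{\left(-121\right)^{2} + \left(-4\right)^{2}} = 401989 + \sqrt{14641 + 16} = 401989 + \sqrt{14657}$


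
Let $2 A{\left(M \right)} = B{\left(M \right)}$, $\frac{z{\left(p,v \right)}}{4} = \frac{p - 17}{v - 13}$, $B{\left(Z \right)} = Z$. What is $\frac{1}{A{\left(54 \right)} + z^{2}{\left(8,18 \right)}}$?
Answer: $\frac{25}{1971} \approx 0.012684$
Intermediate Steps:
$z{\left(p,v \right)} = \frac{4 \left(-17 + p\right)}{-13 + v}$ ($z{\left(p,v \right)} = 4 \frac{p - 17}{v - 13} = 4 \frac{-17 + p}{-13 + v} = \frac{4 \left(-17 + p\right)}{-13 + v}$)
$A{\left(M \right)} = \frac{M}{2}$
$\frac{1}{A{\left(54 \right)} + z^{2}{\left(8,18 \right)}} = \frac{1}{\frac{1}{2} \cdot 54 + \left(\frac{4 \left(-17 + 8\right)}{-13 + 18}\right)^{2}} = \frac{1}{27 + \left(4 \cdot \frac{1}{5} \left(-9\right)\right)^{2}} = \frac{1}{27 + \left(- \frac{36}{5}\right)^{2}} = \frac{1}{27 + \frac{1296}{25}} = \frac{1}{\frac{1971}{25}} = \frac{25}{1971}$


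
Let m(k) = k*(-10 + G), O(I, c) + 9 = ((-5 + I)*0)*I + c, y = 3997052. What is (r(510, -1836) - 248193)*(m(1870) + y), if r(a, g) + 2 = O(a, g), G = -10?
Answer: -990071386080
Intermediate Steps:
O(I, c) = -9 + c (O(I, c) = -9 + (((-5 + I)*0)*I + c) = -9 + (0*I + c) = -9 + (0 + c) = -9 + c)
r(a, g) = -11 + g (r(a, g) = -2 + (-9 + g) = -11 + g)
m(k) = -20*k (m(k) = k*(-10 - 10) = k*(-20) = -20*k)
(r(510, -1836) - 248193)*(m(1870) + y) = ((-11 - 1836) - 248193)*(-20*1870 + 3997052) = (-1847 - 248193)*(-37400 + 3997052) = -250040*3959652 = -990071386080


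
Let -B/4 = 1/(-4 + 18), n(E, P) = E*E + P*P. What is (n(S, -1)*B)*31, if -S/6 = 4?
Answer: -35774/7 ≈ -5110.6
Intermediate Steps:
S = -24 (S = -6*4 = -24)
n(E, P) = E**2 + P**2
B = -2/7 (B = -4/(-4 + 18) = -4/14 = -4*1/14 = -2/7 ≈ -0.28571)
(n(S, -1)*B)*31 = (((-24)**2 + (-1)**2)*(-2/7))*31 = ((576 + 1)*(-2/7))*31 = (577*(-2/7))*31 = -1154/7*31 = -35774/7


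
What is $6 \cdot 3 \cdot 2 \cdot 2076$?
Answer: $74736$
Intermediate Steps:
$6 \cdot 3 \cdot 2 \cdot 2076 = 18 \cdot 2 \cdot 2076 = 36 \cdot 2076 = 74736$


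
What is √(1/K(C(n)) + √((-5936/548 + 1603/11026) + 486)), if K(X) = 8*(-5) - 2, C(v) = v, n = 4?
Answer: √(-23958874336362 + 666157842*√1084568650559358)/31721802 ≈ 4.6667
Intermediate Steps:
K(X) = -42 (K(X) = -40 - 2 = -42)
√(1/K(C(n)) + √((-5936/548 + 1603/11026) + 486)) = √(1/(-42) + √((-5936/548 + 1603/11026) + 486)) = √(-1/42 + √((-5936*1/548 + 1603*(1/11026)) + 486)) = √(-1/42 + √((-1484/137 + 1603/11026) + 486)) = √(-1/42 + √(-16142973/1510562 + 486)) = √(-1/42 + √(717990159/1510562)) = √(-1/42 + √1084568650559358/1510562)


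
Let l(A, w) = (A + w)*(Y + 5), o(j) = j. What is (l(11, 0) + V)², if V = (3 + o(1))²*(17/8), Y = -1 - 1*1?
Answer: 4489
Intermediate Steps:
Y = -2 (Y = -1 - 1 = -2)
l(A, w) = 3*A + 3*w (l(A, w) = (A + w)*(-2 + 5) = (A + w)*3 = 3*A + 3*w)
V = 34 (V = (3 + 1)²*(17/8) = 4²*(17*(⅛)) = 16*(17/8) = 34)
(l(11, 0) + V)² = ((3*11 + 3*0) + 34)² = ((33 + 0) + 34)² = (33 + 34)² = 67² = 4489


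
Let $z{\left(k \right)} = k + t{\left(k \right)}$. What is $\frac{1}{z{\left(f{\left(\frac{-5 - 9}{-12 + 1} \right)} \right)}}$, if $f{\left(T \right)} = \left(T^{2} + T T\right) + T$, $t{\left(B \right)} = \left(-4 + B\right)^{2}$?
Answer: $\frac{14641}{69910} \approx 0.20943$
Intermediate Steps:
$f{\left(T \right)} = T + 2 T^{2}$ ($f{\left(T \right)} = \left(T^{2} + T^{2}\right) + T = 2 T^{2} + T = T + 2 T^{2}$)
$z{\left(k \right)} = k + \left(-4 + k\right)^{2}$
$\frac{1}{z{\left(f{\left(\frac{-5 - 9}{-12 + 1} \right)} \right)}} = \frac{1}{\frac{-5 - 9}{-12 + 1} \left(1 + 2 \frac{-5 - 9}{-12 + 1}\right) + \left(-4 + \frac{-5 - 9}{-12 + 1} \left(1 + 2 \frac{-5 - 9}{-12 + 1}\right)\right)^{2}} = \frac{1}{- \frac{14}{-11} \left(1 + 2 \left(- \frac{14}{-11}\right)\right) + \left(-4 + - \frac{14}{-11} \left(1 + 2 \left(- \frac{14}{-11}\right)\right)\right)^{2}} = \frac{1}{\left(-14\right) \left(- \frac{1}{11}\right) \left(1 + 2 \left(\left(-14\right) \left(- \frac{1}{11}\right)\right)\right) + \left(-4 + \left(-14\right) \left(- \frac{1}{11}\right) \left(1 + 2 \left(\left(-14\right) \left(- \frac{1}{11}\right)\right)\right)\right)^{2}} = \frac{1}{\frac{14 \left(1 + 2 \cdot \frac{14}{11}\right)}{11} + \left(-4 + \frac{14 \left(1 + 2 \cdot \frac{14}{11}\right)}{11}\right)^{2}} = \frac{1}{\frac{14 \left(1 + \frac{28}{11}\right)}{11} + \left(-4 + \frac{14 \left(1 + \frac{28}{11}\right)}{11}\right)^{2}} = \frac{1}{\frac{14}{11} \cdot \frac{39}{11} + \left(-4 + \frac{14}{11} \cdot \frac{39}{11}\right)^{2}} = \frac{1}{\frac{546}{121} + \left(-4 + \frac{546}{121}\right)^{2}} = \frac{1}{\frac{546}{121} + \left(\frac{62}{121}\right)^{2}} = \frac{1}{\frac{546}{121} + \frac{3844}{14641}} = \frac{1}{\frac{69910}{14641}} = \frac{14641}{69910}$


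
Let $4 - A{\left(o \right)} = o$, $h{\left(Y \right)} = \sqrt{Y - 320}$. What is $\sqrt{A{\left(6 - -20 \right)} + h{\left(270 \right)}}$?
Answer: $\sqrt{-22 + 5 i \sqrt{2}} \approx 0.74446 + 4.7491 i$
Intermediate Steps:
$h{\left(Y \right)} = \sqrt{-320 + Y}$
$A{\left(o \right)} = 4 - o$
$\sqrt{A{\left(6 - -20 \right)} + h{\left(270 \right)}} = \sqrt{\left(4 - \left(6 - -20\right)\right) + \sqrt{-320 + 270}} = \sqrt{\left(4 - \left(6 + 20\right)\right) + \sqrt{-50}} = \sqrt{\left(4 - 26\right) + 5 i \sqrt{2}} = \sqrt{-22 + 5 i \sqrt{2}}$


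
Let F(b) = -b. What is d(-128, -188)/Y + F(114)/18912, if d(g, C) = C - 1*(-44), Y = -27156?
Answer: -5173/7132976 ≈ -0.00072522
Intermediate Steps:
d(g, C) = 44 + C (d(g, C) = C + 44 = 44 + C)
d(-128, -188)/Y + F(114)/18912 = (44 - 188)/(-27156) - 1*114/18912 = -144*(-1/27156) - 114*1/18912 = 12/2263 - 19/3152 = -5173/7132976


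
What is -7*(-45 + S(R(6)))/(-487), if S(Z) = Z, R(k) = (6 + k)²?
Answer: 693/487 ≈ 1.4230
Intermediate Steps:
-7*(-45 + S(R(6)))/(-487) = -7*(-45 + (6 + 6)²)/(-487) = -7*(-45 + 12²)*(-1/487) = -7*(-45 + 144)*(-1/487) = -7*99*(-1/487) = -693*(-1/487) = 693/487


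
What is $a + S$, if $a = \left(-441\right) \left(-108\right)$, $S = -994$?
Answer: $46634$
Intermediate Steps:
$a = 47628$
$a + S = 47628 - 994 = 46634$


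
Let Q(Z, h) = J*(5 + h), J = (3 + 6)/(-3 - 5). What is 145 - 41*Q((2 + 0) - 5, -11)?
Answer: -527/4 ≈ -131.75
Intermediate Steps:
J = -9/8 (J = 9/(-8) = 9*(-⅛) = -9/8 ≈ -1.1250)
Q(Z, h) = -45/8 - 9*h/8 (Q(Z, h) = -9*(5 + h)/8 = -45/8 - 9*h/8)
145 - 41*Q((2 + 0) - 5, -11) = 145 - 41*(-45/8 - 9/8*(-11)) = 145 - 41*(-45/8 + 99/8) = 145 - 41*27/4 = 145 - 1107/4 = -527/4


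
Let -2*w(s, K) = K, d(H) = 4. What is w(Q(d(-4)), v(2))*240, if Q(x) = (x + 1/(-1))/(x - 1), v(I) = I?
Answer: -240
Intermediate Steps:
Q(x) = 1 (Q(x) = (x - 1)/(-1 + x) = (-1 + x)/(-1 + x) = 1)
w(s, K) = -K/2
w(Q(d(-4)), v(2))*240 = -½*2*240 = -1*240 = -240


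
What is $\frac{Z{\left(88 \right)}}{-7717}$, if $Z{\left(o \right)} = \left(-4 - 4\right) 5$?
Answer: $\frac{40}{7717} \approx 0.0051834$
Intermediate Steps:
$Z{\left(o \right)} = -40$ ($Z{\left(o \right)} = \left(-8\right) 5 = -40$)
$\frac{Z{\left(88 \right)}}{-7717} = - \frac{40}{-7717} = \left(-40\right) \left(- \frac{1}{7717}\right) = \frac{40}{7717}$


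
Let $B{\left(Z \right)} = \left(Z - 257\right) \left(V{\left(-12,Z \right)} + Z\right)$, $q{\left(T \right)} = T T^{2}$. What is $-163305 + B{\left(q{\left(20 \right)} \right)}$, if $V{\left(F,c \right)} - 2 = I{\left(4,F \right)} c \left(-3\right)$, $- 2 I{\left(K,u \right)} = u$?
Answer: $-1053195819$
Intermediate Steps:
$I{\left(K,u \right)} = - \frac{u}{2}$
$q{\left(T \right)} = T^{3}$
$V{\left(F,c \right)} = 2 + \frac{3 F c}{2}$ ($V{\left(F,c \right)} = 2 + - \frac{F}{2} c \left(-3\right) = 2 + - \frac{F c}{2} \left(-3\right) = 2 + \frac{3 F c}{2}$)
$B{\left(Z \right)} = \left(-257 + Z\right) \left(2 - 17 Z\right)$ ($B{\left(Z \right)} = \left(Z - 257\right) \left(\left(2 + \frac{3}{2} \left(-12\right) Z\right) + Z\right) = \left(-257 + Z\right) \left(\left(2 - 18 Z\right) + Z\right) = \left(-257 + Z\right) \left(2 - 17 Z\right)$)
$-163305 + B{\left(q{\left(20 \right)} \right)} = -163305 - \left(514 - 34968000 + 1088000000\right) = -163305 - \left(-34967486 + 1088000000\right) = -163305 - 1053032514 = -1053195819$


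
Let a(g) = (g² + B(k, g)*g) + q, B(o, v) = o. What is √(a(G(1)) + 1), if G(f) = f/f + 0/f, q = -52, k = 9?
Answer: I*√41 ≈ 6.4031*I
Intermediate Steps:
G(f) = 1 (G(f) = 1 + 0 = 1)
a(g) = -52 + g² + 9*g (a(g) = (g² + 9*g) - 52 = -52 + g² + 9*g)
√(a(G(1)) + 1) = √((-52 + 1² + 9*1) + 1) = √((-52 + 1 + 9) + 1) = √(-42 + 1) = √(-41) = I*√41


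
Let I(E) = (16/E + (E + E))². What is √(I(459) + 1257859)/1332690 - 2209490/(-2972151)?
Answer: 2209490/2972151 + √442566410863/611704710 ≈ 0.74448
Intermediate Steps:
I(E) = (2*E + 16/E)² (I(E) = (16/E + 2*E)² = (2*E + 16/E)²)
√(I(459) + 1257859)/1332690 - 2209490/(-2972151) = √(4*(8 + 459²)²/459² + 1257859)/1332690 - 2209490/(-2972151) = √(4*(1/210681)*(8 + 210681)² + 1257859)*(1/1332690) - 2209490*(-1/2972151) = √(4*(1/210681)*210689² + 1257859)*(1/1332690) + 2209490/2972151 = √(4*(1/210681)*44389854721 + 1257859)*(1/1332690) + 2209490/2972151 = √(177559418884/210681 + 1257859)*(1/1332690) + 2209490/2972151 = √(442566410863/210681)*(1/1332690) + 2209490/2972151 = (√442566410863/459)*(1/1332690) + 2209490/2972151 = √442566410863/611704710 + 2209490/2972151 = 2209490/2972151 + √442566410863/611704710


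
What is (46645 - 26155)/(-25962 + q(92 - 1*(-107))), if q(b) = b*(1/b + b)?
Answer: 2049/1364 ≈ 1.5022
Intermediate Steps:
q(b) = b*(b + 1/b)
(46645 - 26155)/(-25962 + q(92 - 1*(-107))) = (46645 - 26155)/(-25962 + (1 + (92 - 1*(-107))²)) = 20490/(-25962 + (1 + (92 + 107)²)) = 20490/(-25962 + (1 + 199²)) = 20490/(-25962 + (1 + 39601)) = 20490/(-25962 + 39602) = 20490/13640 = 20490*(1/13640) = 2049/1364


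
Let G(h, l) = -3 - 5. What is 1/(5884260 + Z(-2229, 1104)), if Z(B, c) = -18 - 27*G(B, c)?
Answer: 1/5884458 ≈ 1.6994e-7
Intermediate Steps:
G(h, l) = -8
Z(B, c) = 198 (Z(B, c) = -18 - 27*(-8) = -18 + 216 = 198)
1/(5884260 + Z(-2229, 1104)) = 1/(5884260 + 198) = 1/5884458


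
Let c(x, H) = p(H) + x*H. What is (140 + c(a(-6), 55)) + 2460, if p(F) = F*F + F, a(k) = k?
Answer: 5350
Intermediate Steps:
p(F) = F + F² (p(F) = F² + F = F + F²)
c(x, H) = H*x + H*(1 + H) (c(x, H) = H*(1 + H) + x*H = H*(1 + H) + H*x = H*x + H*(1 + H))
(140 + c(a(-6), 55)) + 2460 = (140 + 55*(1 + 55 - 6)) + 2460 = (140 + 55*50) + 2460 = (140 + 2750) + 2460 = 2890 + 2460 = 5350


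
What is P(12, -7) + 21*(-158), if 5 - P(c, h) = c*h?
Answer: -3229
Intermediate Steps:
P(c, h) = 5 - c*h
P(12, -7) + 21*(-158) = (5 - 1*12*(-7)) + 21*(-158) = (5 + 84) - 3318 = 89 - 3318 = -3229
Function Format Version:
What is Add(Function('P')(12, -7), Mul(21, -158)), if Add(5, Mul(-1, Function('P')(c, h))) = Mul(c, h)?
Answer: -3229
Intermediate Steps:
Function('P')(c, h) = Add(5, Mul(-1, c, h)) (Function('P')(c, h) = Add(5, Mul(-1, Mul(c, h))) = Add(5, Mul(-1, c, h)))
Add(Function('P')(12, -7), Mul(21, -158)) = Add(Add(5, Mul(-1, 12, -7)), Mul(21, -158)) = Add(Add(5, 84), -3318) = Add(89, -3318) = -3229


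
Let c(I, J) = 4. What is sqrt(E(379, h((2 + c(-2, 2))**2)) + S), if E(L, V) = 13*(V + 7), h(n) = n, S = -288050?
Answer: I*sqrt(287491) ≈ 536.18*I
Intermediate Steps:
E(L, V) = 91 + 13*V (E(L, V) = 13*(7 + V) = 91 + 13*V)
sqrt(E(379, h((2 + c(-2, 2))**2)) + S) = sqrt((91 + 13*(2 + 4)**2) - 288050) = sqrt((91 + 13*6**2) - 288050) = sqrt((91 + 13*36) - 288050) = sqrt((91 + 468) - 288050) = sqrt(559 - 288050) = sqrt(-287491) = I*sqrt(287491)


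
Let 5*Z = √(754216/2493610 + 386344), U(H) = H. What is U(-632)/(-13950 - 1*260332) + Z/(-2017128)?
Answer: 316/137141 - √3064188731068115/898201884300 ≈ 0.0022426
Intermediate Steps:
Z = 2*√3064188731068115/890575 (Z = √(754216/2493610 + 386344)/5 = √(754216*(1/2493610) + 386344)/5 = √(377108/1246805 + 386344)/5 = √(481696008028/1246805)/5 = (2*√3064188731068115/178115)/5 = 2*√3064188731068115/890575 ≈ 124.31)
U(-632)/(-13950 - 1*260332) + Z/(-2017128) = -632/(-13950 - 1*260332) + (2*√3064188731068115/890575)/(-2017128) = -632/(-13950 - 260332) + (2*√3064188731068115/890575)*(-1/2017128) = -632/(-274282) - √3064188731068115/898201884300 = -632*(-1/274282) - √3064188731068115/898201884300 = 316/137141 - √3064188731068115/898201884300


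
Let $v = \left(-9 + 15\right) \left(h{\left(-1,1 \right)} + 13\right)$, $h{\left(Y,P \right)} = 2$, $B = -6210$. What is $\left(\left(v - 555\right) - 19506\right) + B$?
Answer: $-26181$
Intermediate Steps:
$v = 90$ ($v = \left(-9 + 15\right) \left(2 + 13\right) = 6 \cdot 15 = 90$)
$\left(\left(v - 555\right) - 19506\right) + B = \left(\left(90 - 555\right) - 19506\right) - 6210 = \left(-465 - 19506\right) - 6210 = -19971 - 6210 = -26181$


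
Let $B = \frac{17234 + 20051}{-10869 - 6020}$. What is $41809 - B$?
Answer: $\frac{706149486}{16889} \approx 41811.0$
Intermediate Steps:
$B = - \frac{37285}{16889}$ ($B = \frac{37285}{-16889} = 37285 \left(- \frac{1}{16889}\right) = - \frac{37285}{16889} \approx -2.2076$)
$41809 - B = 41809 - - \frac{37285}{16889} = 41809 + \frac{37285}{16889} = \frac{706149486}{16889}$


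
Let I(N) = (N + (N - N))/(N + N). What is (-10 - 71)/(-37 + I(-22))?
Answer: 162/73 ≈ 2.2192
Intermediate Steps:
I(N) = ½ (I(N) = (N + 0)/((2*N)) = N*(1/(2*N)) = ½)
(-10 - 71)/(-37 + I(-22)) = (-10 - 71)/(-37 + ½) = -81/(-73/2) = -81*(-2/73) = 162/73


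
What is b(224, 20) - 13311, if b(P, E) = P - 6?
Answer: -13093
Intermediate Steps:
b(P, E) = -6 + P
b(224, 20) - 13311 = (-6 + 224) - 13311 = 218 - 13311 = -13093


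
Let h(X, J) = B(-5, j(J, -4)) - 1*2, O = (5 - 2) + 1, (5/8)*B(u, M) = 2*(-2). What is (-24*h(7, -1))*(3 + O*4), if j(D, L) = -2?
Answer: 19152/5 ≈ 3830.4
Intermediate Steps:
B(u, M) = -32/5 (B(u, M) = 8*(2*(-2))/5 = (8/5)*(-4) = -32/5)
O = 4 (O = 3 + 1 = 4)
h(X, J) = -42/5 (h(X, J) = -32/5 - 1*2 = -32/5 - 2 = -42/5)
(-24*h(7, -1))*(3 + O*4) = (-24*(-42/5))*(3 + 4*4) = 1008*(3 + 16)/5 = (1008/5)*19 = 19152/5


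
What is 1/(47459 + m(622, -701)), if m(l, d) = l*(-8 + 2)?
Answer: 1/43727 ≈ 2.2869e-5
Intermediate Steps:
m(l, d) = -6*l (m(l, d) = l*(-6) = -6*l)
1/(47459 + m(622, -701)) = 1/(47459 - 6*622) = 1/(47459 - 3732) = 1/43727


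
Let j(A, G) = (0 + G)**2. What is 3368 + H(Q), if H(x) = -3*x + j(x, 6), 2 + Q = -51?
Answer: 3563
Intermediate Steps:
Q = -53 (Q = -2 - 51 = -53)
j(A, G) = G**2
H(x) = 36 - 3*x (H(x) = -3*x + 6**2 = -3*x + 36 = 36 - 3*x)
3368 + H(Q) = 3368 + (36 - 3*(-53)) = 3368 + (36 + 159) = 3368 + 195 = 3563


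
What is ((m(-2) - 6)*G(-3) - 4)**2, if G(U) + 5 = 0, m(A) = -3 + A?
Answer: 2601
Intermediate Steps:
G(U) = -5 (G(U) = -5 + 0 = -5)
((m(-2) - 6)*G(-3) - 4)**2 = (((-3 - 2) - 6)*(-5) - 4)**2 = ((-5 - 6)*(-5) - 4)**2 = (-11*(-5) - 4)**2 = (55 - 4)**2 = 51**2 = 2601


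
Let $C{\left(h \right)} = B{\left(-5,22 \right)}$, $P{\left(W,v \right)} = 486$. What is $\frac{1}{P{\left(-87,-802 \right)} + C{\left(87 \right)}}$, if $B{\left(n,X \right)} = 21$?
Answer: $\frac{1}{507} \approx 0.0019724$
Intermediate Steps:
$C{\left(h \right)} = 21$
$\frac{1}{P{\left(-87,-802 \right)} + C{\left(87 \right)}} = \frac{1}{486 + 21} = \frac{1}{507}$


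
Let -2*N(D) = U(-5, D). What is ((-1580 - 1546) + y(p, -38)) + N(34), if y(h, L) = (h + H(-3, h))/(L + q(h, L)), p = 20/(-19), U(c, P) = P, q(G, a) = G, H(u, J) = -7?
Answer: -2331953/742 ≈ -3142.8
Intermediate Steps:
p = -20/19 (p = 20*(-1/19) = -20/19 ≈ -1.0526)
N(D) = -D/2
y(h, L) = (-7 + h)/(L + h) (y(h, L) = (h - 7)/(L + h) = (-7 + h)/(L + h))
((-1580 - 1546) + y(p, -38)) + N(34) = ((-1580 - 1546) + (-7 - 20/19)/(-38 - 20/19)) - ½*34 = (-3126 - 153/19/(-742/19)) - 17 = (-3126 - 19/742*(-153/19)) - 17 = (-3126 + 153/742) - 17 = -2319339/742 - 17 = -2331953/742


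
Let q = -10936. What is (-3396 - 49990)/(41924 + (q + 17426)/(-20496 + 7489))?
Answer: -347195851/272649489 ≈ -1.2734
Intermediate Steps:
(-3396 - 49990)/(41924 + (q + 17426)/(-20496 + 7489)) = (-3396 - 49990)/(41924 + (-10936 + 17426)/(-20496 + 7489)) = -53386/(41924 + 6490/(-13007)) = -53386/(41924 + 6490*(-1/13007)) = -53386/(41924 - 6490/13007) = -53386/545298978/13007 = -53386*13007/545298978 = -347195851/272649489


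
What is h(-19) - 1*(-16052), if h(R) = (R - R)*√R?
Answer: 16052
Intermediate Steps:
h(R) = 0 (h(R) = 0*√R = 0)
h(-19) - 1*(-16052) = 0 - 1*(-16052) = 0 + 16052 = 16052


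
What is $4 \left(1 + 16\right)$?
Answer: $68$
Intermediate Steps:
$4 \left(1 + 16\right) = 4 \cdot 17 = 68$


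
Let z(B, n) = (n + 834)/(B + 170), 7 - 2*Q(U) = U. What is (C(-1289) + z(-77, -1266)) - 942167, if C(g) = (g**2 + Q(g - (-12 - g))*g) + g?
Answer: -58294765/62 ≈ -9.4024e+5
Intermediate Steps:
Q(U) = 7/2 - U/2
C(g) = g + g**2 + g*(-5/2 - g) (C(g) = (g**2 + (7/2 - (g - (-12 - g))/2)*g) + g = (g**2 + (7/2 - (g + (12 + g))/2)*g) + g = (g**2 + (7/2 - (12 + 2*g)/2)*g) + g = (g**2 + (7/2 + (-6 - g))*g) + g = (g**2 + (-5/2 - g)*g) + g = (g**2 + g*(-5/2 - g)) + g = g + g**2 + g*(-5/2 - g))
z(B, n) = (834 + n)/(170 + B)
(C(-1289) + z(-77, -1266)) - 942167 = (-3/2*(-1289) + (834 - 1266)/(170 - 77)) - 942167 = (3867/2 - 432/93) - 942167 = (3867/2 + (1/93)*(-432)) - 942167 = (3867/2 - 144/31) - 942167 = 119589/62 - 942167 = -58294765/62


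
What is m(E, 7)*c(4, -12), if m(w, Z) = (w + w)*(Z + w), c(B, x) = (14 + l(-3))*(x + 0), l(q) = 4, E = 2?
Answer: -7776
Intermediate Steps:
c(B, x) = 18*x (c(B, x) = (14 + 4)*(x + 0) = 18*x)
m(w, Z) = 2*w*(Z + w) (m(w, Z) = (2*w)*(Z + w) = 2*w*(Z + w))
m(E, 7)*c(4, -12) = (2*2*(7 + 2))*(18*(-12)) = (2*2*9)*(-216) = 36*(-216) = -7776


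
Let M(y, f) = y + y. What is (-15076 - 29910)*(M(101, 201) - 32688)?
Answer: 1461415196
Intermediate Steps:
M(y, f) = 2*y
(-15076 - 29910)*(M(101, 201) - 32688) = (-15076 - 29910)*(2*101 - 32688) = -44986*(202 - 32688) = -44986*(-32486) = 1461415196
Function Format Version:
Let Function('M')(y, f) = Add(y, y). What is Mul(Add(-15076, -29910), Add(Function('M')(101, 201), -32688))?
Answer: 1461415196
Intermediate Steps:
Function('M')(y, f) = Mul(2, y)
Mul(Add(-15076, -29910), Add(Function('M')(101, 201), -32688)) = Mul(Add(-15076, -29910), Add(Mul(2, 101), -32688)) = Mul(-44986, Add(202, -32688)) = Mul(-44986, -32486) = 1461415196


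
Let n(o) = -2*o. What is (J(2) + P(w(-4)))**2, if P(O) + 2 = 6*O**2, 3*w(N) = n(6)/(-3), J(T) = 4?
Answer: 1444/9 ≈ 160.44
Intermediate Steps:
w(N) = 4/3 (w(N) = (-2*6/(-3))/3 = (-12*(-1/3))/3 = (1/3)*4 = 4/3)
P(O) = -2 + 6*O**2
(J(2) + P(w(-4)))**2 = (4 + (-2 + 6*(4/3)**2))**2 = (4 + (-2 + 6*(16/9)))**2 = (4 + (-2 + 32/3))**2 = (4 + 26/3)**2 = (38/3)**2 = 1444/9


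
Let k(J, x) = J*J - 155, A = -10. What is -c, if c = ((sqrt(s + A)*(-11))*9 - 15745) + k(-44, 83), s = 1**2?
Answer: 13964 + 297*I ≈ 13964.0 + 297.0*I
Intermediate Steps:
k(J, x) = -155 + J**2 (k(J, x) = J**2 - 155 = -155 + J**2)
s = 1
c = -13964 - 297*I (c = ((sqrt(1 - 10)*(-11))*9 - 15745) + (-155 + (-44)**2) = ((sqrt(-9)*(-11))*9 - 15745) + (-155 + 1936) = (((3*I)*(-11))*9 - 15745) + 1781 = (-33*I*9 - 15745) + 1781 = (-297*I - 15745) + 1781 = (-15745 - 297*I) + 1781 = -13964 - 297*I ≈ -13964.0 - 297.0*I)
-c = -(-13964 - 297*I) = 13964 + 297*I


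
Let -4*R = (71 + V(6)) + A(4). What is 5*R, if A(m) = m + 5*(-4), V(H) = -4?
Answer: -255/4 ≈ -63.750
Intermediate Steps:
A(m) = -20 + m (A(m) = m - 20 = -20 + m)
R = -51/4 (R = -((71 - 4) + (-20 + 4))/4 = -(67 - 16)/4 = -¼*51 = -51/4 ≈ -12.750)
5*R = 5*(-51/4) = -255/4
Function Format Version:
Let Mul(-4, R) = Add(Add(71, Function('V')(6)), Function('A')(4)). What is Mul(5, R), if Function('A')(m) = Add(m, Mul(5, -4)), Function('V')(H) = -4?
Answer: Rational(-255, 4) ≈ -63.750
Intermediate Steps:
Function('A')(m) = Add(-20, m) (Function('A')(m) = Add(m, -20) = Add(-20, m))
R = Rational(-51, 4) (R = Mul(Rational(-1, 4), Add(Add(71, -4), Add(-20, 4))) = Mul(Rational(-1, 4), Add(67, -16)) = Mul(Rational(-1, 4), 51) = Rational(-51, 4) ≈ -12.750)
Mul(5, R) = Mul(5, Rational(-51, 4)) = Rational(-255, 4)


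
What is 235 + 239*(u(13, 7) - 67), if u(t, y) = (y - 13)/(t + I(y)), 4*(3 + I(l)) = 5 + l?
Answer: -206548/13 ≈ -15888.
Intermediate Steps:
I(l) = -7/4 + l/4 (I(l) = -3 + (5 + l)/4 = -3 + (5/4 + l/4) = -7/4 + l/4)
u(t, y) = (-13 + y)/(-7/4 + t + y/4) (u(t, y) = (y - 13)/(t + (-7/4 + y/4)) = (-13 + y)/(-7/4 + t + y/4))
235 + 239*(u(13, 7) - 67) = 235 + 239*(4*(-13 + 7)/(-7 + 7 + 4*13) - 67) = 235 + 239*(4*(-6)/(-7 + 7 + 52) - 67) = 235 + 239*(4*(-6)/52 - 67) = 235 + 239*(4*(1/52)*(-6) - 67) = 235 + 239*(-6/13 - 67) = 235 + 239*(-877/13) = 235 - 209603/13 = -206548/13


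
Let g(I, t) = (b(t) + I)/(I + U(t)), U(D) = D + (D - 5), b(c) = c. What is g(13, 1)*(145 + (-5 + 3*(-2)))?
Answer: 938/5 ≈ 187.60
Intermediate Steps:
U(D) = -5 + 2*D (U(D) = D + (-5 + D) = -5 + 2*D)
g(I, t) = (I + t)/(-5 + I + 2*t) (g(I, t) = (t + I)/(I + (-5 + 2*t)) = (I + t)/(-5 + I + 2*t))
g(13, 1)*(145 + (-5 + 3*(-2))) = ((13 + 1)/(-5 + 13 + 2*1))*(145 + (-5 + 3*(-2))) = (14/(-5 + 13 + 2))*(145 + (-5 - 6)) = (14/10)*(145 - 11) = ((⅒)*14)*134 = (7/5)*134 = 938/5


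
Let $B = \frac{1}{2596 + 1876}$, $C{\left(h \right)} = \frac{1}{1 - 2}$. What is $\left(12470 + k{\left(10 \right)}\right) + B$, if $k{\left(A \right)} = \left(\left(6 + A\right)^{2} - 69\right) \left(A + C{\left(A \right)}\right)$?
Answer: $\frac{63292217}{4472} \approx 14153.0$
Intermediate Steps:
$C{\left(h \right)} = -1$ ($C{\left(h \right)} = \frac{1}{-1} = -1$)
$k{\left(A \right)} = \left(-1 + A\right) \left(-69 + \left(6 + A\right)^{2}\right)$ ($k{\left(A \right)} = \left(\left(6 + A\right)^{2} - 69\right) \left(A - 1\right) = \left(-69 + \left(6 + A\right)^{2}\right) \left(-1 + A\right) = \left(-1 + A\right) \left(-69 + \left(6 + A\right)^{2}\right)$)
$B = \frac{1}{4472} \approx 0.00022361$
$\left(12470 + k{\left(10 \right)}\right) + B = \left(12470 + \left(33 + 10^{3} - 450 + 11 \cdot 10^{2}\right)\right) + \frac{1}{4472} = \left(12470 + \left(33 + 1000 - 450 + 11 \cdot 100\right)\right) + \frac{1}{4472} = \left(12470 + \left(33 + 1000 - 450 + 1100\right)\right) + \frac{1}{4472} = \left(12470 + 1683\right) + \frac{1}{4472} = 14153 + \frac{1}{4472} = \frac{63292217}{4472}$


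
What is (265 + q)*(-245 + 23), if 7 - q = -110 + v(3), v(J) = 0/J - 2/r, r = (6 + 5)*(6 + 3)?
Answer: -2798680/33 ≈ -84809.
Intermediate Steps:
r = 99 (r = 11*9 = 99)
v(J) = -2/99 (v(J) = 0/J - 2/99 = 0 - 2*1/99 = 0 - 2/99 = -2/99)
q = 11585/99 (q = 7 - (-110 - 2/99) = 7 - 1*(-10892/99) = 7 + 10892/99 = 11585/99 ≈ 117.02)
(265 + q)*(-245 + 23) = (265 + 11585/99)*(-245 + 23) = (37820/99)*(-222) = -2798680/33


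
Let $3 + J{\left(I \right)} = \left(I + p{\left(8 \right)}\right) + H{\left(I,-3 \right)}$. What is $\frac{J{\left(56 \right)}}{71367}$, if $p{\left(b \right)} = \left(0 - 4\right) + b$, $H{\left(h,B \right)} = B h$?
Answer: $- \frac{37}{23789} \approx -0.0015553$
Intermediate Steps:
$p{\left(b \right)} = -4 + b$
$J{\left(I \right)} = 1 - 2 I$ ($J{\left(I \right)} = -3 - \left(-4 + 2 I\right) = 1 - 2 I$)
$\frac{J{\left(56 \right)}}{71367} = \frac{1 - 112}{71367} = \left(1 - 112\right) \frac{1}{71367} = \left(-111\right) \frac{1}{71367} = - \frac{37}{23789}$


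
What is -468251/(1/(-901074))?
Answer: 421928801574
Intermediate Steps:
-468251/(1/(-901074)) = -468251/(-1/901074) = -468251*(-901074) = 421928801574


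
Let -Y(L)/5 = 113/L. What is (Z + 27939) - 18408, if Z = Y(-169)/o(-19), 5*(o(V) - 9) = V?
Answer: 41882039/4394 ≈ 9531.6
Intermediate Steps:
o(V) = 9 + V/5
Y(L) = -565/L
Z = 2825/4394 (Z = (-565/(-169))/(9 + (1/5)*(-19)) = (-565*(-1/169))/(9 - 19/5) = 565/(169*(26/5)) = (565/169)*(5/26) = 2825/4394 ≈ 0.64292)
(Z + 27939) - 18408 = (2825/4394 + 27939) - 18408 = 122766791/4394 - 18408 = 41882039/4394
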